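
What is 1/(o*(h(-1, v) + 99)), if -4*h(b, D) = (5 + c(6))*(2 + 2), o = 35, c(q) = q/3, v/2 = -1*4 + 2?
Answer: 1/3220 ≈ 0.00031056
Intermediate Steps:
v = -4 (v = 2*(-1*4 + 2) = 2*(-4 + 2) = 2*(-2) = -4)
c(q) = q/3 (c(q) = q*(1/3) = q/3)
h(b, D) = -7 (h(b, D) = -(5 + (1/3)*6)*(2 + 2)/4 = -(5 + 2)*4/4 = -7*4/4 = -1/4*28 = -7)
1/(o*(h(-1, v) + 99)) = 1/(35*(-7 + 99)) = 1/(35*92) = 1/3220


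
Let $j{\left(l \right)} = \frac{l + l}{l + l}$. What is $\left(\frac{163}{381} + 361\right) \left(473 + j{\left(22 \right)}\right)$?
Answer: $\frac{21757232}{127} \approx 1.7132 \cdot 10^{5}$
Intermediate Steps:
$j{\left(l \right)} = 1$ ($j{\left(l \right)} = \frac{2 l}{2 l} = 2 l \frac{1}{2 l} = 1$)
$\left(\frac{163}{381} + 361\right) \left(473 + j{\left(22 \right)}\right) = \left(\frac{163}{381} + 361\right) \left(473 + 1\right) = \left(163 \cdot \frac{1}{381} + 361\right) 474 = \left(\frac{163}{381} + 361\right) 474 = \frac{137704}{381} \cdot 474 = \frac{21757232}{127}$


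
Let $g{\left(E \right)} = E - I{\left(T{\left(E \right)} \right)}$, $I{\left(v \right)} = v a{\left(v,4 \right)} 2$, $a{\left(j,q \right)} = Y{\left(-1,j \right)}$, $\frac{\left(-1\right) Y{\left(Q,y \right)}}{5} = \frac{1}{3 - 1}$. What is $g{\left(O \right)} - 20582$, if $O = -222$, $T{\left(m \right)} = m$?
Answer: $-21914$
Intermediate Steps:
$Y{\left(Q,y \right)} = - \frac{5}{2}$ ($Y{\left(Q,y \right)} = - \frac{5}{3 - 1} = - \frac{5}{2}$)
$a{\left(j,q \right)} = - \frac{5}{2}$
$I{\left(v \right)} = - 5 v$ ($I{\left(v \right)} = v \left(- \frac{5}{2}\right) 2 = - \frac{5 v}{2} \cdot 2 = - 5 v$)
$g{\left(E \right)} = 6 E$ ($g{\left(E \right)} = E - - 5 E = E + 5 E = 6 E$)
$g{\left(O \right)} - 20582 = 6 \left(-222\right) - 20582 = -1332 - 20582 = -21914$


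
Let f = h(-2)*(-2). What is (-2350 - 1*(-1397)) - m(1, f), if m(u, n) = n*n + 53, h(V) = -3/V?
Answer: -1015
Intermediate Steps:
f = -3 (f = -3/(-2)*(-2) = -3*(-½)*(-2) = (3/2)*(-2) = -3)
m(u, n) = 53 + n² (m(u, n) = n² + 53 = 53 + n²)
(-2350 - 1*(-1397)) - m(1, f) = (-2350 - 1*(-1397)) - (53 + (-3)²) = (-2350 + 1397) - (53 + 9) = -953 - 1*62 = -953 - 62 = -1015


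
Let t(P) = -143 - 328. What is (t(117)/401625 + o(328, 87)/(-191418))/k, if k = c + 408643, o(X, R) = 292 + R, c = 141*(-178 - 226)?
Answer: -26930417/3004051952931750 ≈ -8.9647e-9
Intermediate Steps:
c = -56964 (c = 141*(-404) = -56964)
t(P) = -471
k = 351679 (k = -56964 + 408643 = 351679)
(t(117)/401625 + o(328, 87)/(-191418))/k = (-471/401625 + (292 + 87)/(-191418))/351679 = (-471*1/401625 + 379*(-1/191418))*(1/351679) = (-157/133875 - 379/191418)*(1/351679) = -26930417/8542028250*1/351679 = -26930417/3004051952931750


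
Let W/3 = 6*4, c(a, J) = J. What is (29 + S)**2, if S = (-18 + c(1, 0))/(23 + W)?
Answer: 7491169/9025 ≈ 830.05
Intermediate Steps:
W = 72 (W = 3*(6*4) = 3*24 = 72)
S = -18/95 (S = (-18 + 0)/(23 + 72) = -18/95 ≈ -0.18947)
(29 + S)**2 = (29 - 18/95)**2 = (2737/95)**2 = 7491169/9025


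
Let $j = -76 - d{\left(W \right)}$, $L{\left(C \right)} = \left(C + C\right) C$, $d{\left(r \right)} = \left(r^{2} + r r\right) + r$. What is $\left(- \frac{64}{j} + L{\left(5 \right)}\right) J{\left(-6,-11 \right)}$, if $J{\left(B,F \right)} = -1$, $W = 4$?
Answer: $- \frac{354}{7} \approx -50.571$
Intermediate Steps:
$d{\left(r \right)} = r + 2 r^{2}$ ($d{\left(r \right)} = \left(r^{2} + r^{2}\right) + r = 2 r^{2} + r = r + 2 r^{2}$)
$L{\left(C \right)} = 2 C^{2}$ ($L{\left(C \right)} = 2 C C = 2 C^{2}$)
$j = -112$ ($j = -76 - 4 \left(1 + 2 \cdot 4\right) = -76 - 4 \left(1 + 8\right) = -76 - 4 \cdot 9 = -76 - 36 = -112$)
$\left(- \frac{64}{j} + L{\left(5 \right)}\right) J{\left(-6,-11 \right)} = \left(- \frac{64}{-112} + 2 \cdot 5^{2}\right) \left(-1\right) = \left(\left(-64\right) \left(- \frac{1}{112}\right) + 2 \cdot 25\right) \left(-1\right) = \left(\frac{4}{7} + 50\right) \left(-1\right) = \frac{354}{7} \left(-1\right) = - \frac{354}{7}$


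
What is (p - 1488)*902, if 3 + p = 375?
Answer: -1006632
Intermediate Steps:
p = 372 (p = -3 + 375 = 372)
(p - 1488)*902 = (372 - 1488)*902 = -1116*902 = -1006632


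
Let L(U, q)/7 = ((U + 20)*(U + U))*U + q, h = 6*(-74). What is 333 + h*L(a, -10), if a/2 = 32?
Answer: -2138670411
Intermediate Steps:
h = -444
a = 64 (a = 2*32 = 64)
L(U, q) = 7*q + 14*U²*(20 + U) (L(U, q) = 7*(((U + 20)*(U + U))*U + q) = 7*(((20 + U)*(2*U))*U + q) = 7*((2*U*(20 + U))*U + q) = 7*(2*U²*(20 + U) + q) = 7*(q + 2*U²*(20 + U)) = 7*q + 14*U²*(20 + U))
333 + h*L(a, -10) = 333 - 444*(7*(-10) + 14*64³ + 280*64²) = 333 - 444*(-70 + 14*262144 + 280*4096) = 333 - 444*(-70 + 3670016 + 1146880) = 333 - 444*4816826 = 333 - 2138670744 = -2138670411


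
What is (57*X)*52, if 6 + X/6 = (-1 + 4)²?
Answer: 53352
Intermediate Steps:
X = 18 (X = -36 + 6*(-1 + 4)² = -36 + 6*3² = -36 + 6*9 = -36 + 54 = 18)
(57*X)*52 = (57*18)*52 = 1026*52 = 53352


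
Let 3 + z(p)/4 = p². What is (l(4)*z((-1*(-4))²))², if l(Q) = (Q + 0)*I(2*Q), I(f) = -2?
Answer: 65545216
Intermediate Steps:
l(Q) = -2*Q (l(Q) = (Q + 0)*(-2) = Q*(-2) = -2*Q)
z(p) = -12 + 4*p²
(l(4)*z((-1*(-4))²))² = ((-2*4)*(-12 + 4*((-1*(-4))²)²))² = (-8*(-12 + 4*(4²)²))² = (-8*(-12 + 4*16²))² = (-8*(-12 + 4*256))² = (-8*(-12 + 1024))² = (-8*1012)² = (-8096)² = 65545216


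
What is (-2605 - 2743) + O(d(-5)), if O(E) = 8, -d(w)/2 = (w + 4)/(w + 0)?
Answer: -5340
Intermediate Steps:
d(w) = -2*(4 + w)/w (d(w) = -2*(w + 4)/(w + 0) = -2*(4 + w)/w)
(-2605 - 2743) + O(d(-5)) = (-2605 - 2743) + 8 = -5348 + 8 = -5340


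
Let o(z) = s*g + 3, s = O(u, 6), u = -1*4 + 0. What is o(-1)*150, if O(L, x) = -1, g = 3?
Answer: 0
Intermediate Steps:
u = -4 (u = -4 + 0 = -4)
s = -1
o(z) = 0 (o(z) = -1*3 + 3 = -3 + 3 = 0)
o(-1)*150 = 0*150 = 0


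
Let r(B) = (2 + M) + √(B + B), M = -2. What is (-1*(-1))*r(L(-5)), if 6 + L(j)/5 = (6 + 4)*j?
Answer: 4*I*√35 ≈ 23.664*I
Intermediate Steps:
L(j) = -30 + 50*j (L(j) = -30 + 5*((6 + 4)*j) = -30 + 5*(10*j) = -30 + 50*j)
r(B) = √2*√B (r(B) = (2 - 2) + √(B + B) = 0 + √(2*B) = 0 + √2*√B = √2*√B)
(-1*(-1))*r(L(-5)) = (-1*(-1))*(√2*√(-30 + 50*(-5))) = 1*(√2*√(-30 - 250)) = 1*(√2*√(-280)) = 1*(√2*(2*I*√70)) = 1*(4*I*√35) = 4*I*√35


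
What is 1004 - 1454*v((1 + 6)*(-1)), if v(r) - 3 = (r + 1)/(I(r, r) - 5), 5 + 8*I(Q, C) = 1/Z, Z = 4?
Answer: -880250/179 ≈ -4917.6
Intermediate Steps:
I(Q, C) = -19/32 (I(Q, C) = -5/8 + (1/8)/4 = -5/8 + (1/8)*(1/4) = -5/8 + 1/32 = -19/32)
v(r) = 505/179 - 32*r/179 (v(r) = 3 + (r + 1)/(-19/32 - 5) = 3 + (1 + r)/(-179/32) = 3 + (1 + r)*(-32/179) = 3 + (-32/179 - 32*r/179) = 505/179 - 32*r/179)
1004 - 1454*v((1 + 6)*(-1)) = 1004 - 1454*(505/179 - 32*(1 + 6)*(-1)/179) = 1004 - 1454*(505/179 - 224*(-1)/179) = 1004 - 1454*(505/179 - 32/179*(-7)) = 1004 - 1454*(505/179 + 224/179) = 1004 - 1454*729/179 = 1004 - 1059966/179 = -880250/179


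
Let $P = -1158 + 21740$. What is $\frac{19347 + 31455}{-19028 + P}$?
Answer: $\frac{8467}{259} \approx 32.691$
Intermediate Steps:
$P = 20582$
$\frac{19347 + 31455}{-19028 + P} = \frac{19347 + 31455}{-19028 + 20582} = \frac{50802}{1554} = 50802 \cdot \frac{1}{1554} = \frac{8467}{259}$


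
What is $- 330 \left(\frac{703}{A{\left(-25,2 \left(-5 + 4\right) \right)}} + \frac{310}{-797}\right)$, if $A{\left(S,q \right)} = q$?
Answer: $\frac{92550315}{797} \approx 1.1612 \cdot 10^{5}$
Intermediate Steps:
$- 330 \left(\frac{703}{A{\left(-25,2 \left(-5 + 4\right) \right)}} + \frac{310}{-797}\right) = - 330 \left(\frac{703}{2 \left(-5 + 4\right)} + \frac{310}{-797}\right) = - 330 \left(\frac{703}{2 \left(-1\right)} + 310 \left(- \frac{1}{797}\right)\right) = - 330 \left(\frac{703}{-2} - \frac{310}{797}\right) = - 330 \left(703 \left(- \frac{1}{2}\right) - \frac{310}{797}\right) = - 330 \left(- \frac{703}{2} - \frac{310}{797}\right) = \left(-330\right) \left(- \frac{560911}{1594}\right) = \frac{92550315}{797}$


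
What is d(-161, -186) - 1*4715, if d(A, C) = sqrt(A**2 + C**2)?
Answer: -4715 + sqrt(60517) ≈ -4469.0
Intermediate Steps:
d(-161, -186) - 1*4715 = sqrt((-161)**2 + (-186)**2) - 1*4715 = sqrt(25921 + 34596) - 4715 = sqrt(60517) - 4715 = -4715 + sqrt(60517)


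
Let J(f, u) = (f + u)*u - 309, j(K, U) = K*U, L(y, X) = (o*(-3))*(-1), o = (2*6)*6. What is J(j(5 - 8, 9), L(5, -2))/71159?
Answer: 40515/71159 ≈ 0.56936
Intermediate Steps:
o = 72 (o = 12*6 = 72)
L(y, X) = 216 (L(y, X) = (72*(-3))*(-1) = -216*(-1) = 216)
J(f, u) = -309 + u*(f + u) (J(f, u) = u*(f + u) - 309 = -309 + u*(f + u))
J(j(5 - 8, 9), L(5, -2))/71159 = (-309 + 216² + ((5 - 8)*9)*216)/71159 = (-309 + 46656 - 3*9*216)*(1/71159) = (-309 + 46656 - 27*216)*(1/71159) = (-309 + 46656 - 5832)*(1/71159) = 40515*(1/71159) = 40515/71159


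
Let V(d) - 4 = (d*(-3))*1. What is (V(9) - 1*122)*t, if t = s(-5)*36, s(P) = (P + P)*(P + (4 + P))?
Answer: -313200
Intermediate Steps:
s(P) = 2*P*(4 + 2*P) (s(P) = (2*P)*(4 + 2*P) = 2*P*(4 + 2*P))
V(d) = 4 - 3*d (V(d) = 4 + (d*(-3))*1 = 4 - 3*d*1 = 4 - 3*d)
t = 2160 (t = (4*(-5)*(2 - 5))*36 = (4*(-5)*(-3))*36 = 60*36 = 2160)
(V(9) - 1*122)*t = ((4 - 3*9) - 1*122)*2160 = ((4 - 27) - 122)*2160 = (-23 - 122)*2160 = -145*2160 = -313200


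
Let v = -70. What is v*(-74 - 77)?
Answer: 10570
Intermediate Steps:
v*(-74 - 77) = -70*(-74 - 77) = -70*(-151) = 10570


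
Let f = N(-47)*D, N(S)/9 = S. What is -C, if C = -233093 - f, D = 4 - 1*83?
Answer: 266510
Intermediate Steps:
N(S) = 9*S
D = -79 (D = 4 - 83 = -79)
f = 33417 (f = (9*(-47))*(-79) = -423*(-79) = 33417)
C = -266510 (C = -233093 - 1*33417 = -233093 - 33417 = -266510)
-C = -1*(-266510) = 266510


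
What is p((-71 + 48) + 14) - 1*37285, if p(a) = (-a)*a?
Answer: -37366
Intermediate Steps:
p(a) = -a²
p((-71 + 48) + 14) - 1*37285 = -((-71 + 48) + 14)² - 1*37285 = -(-23 + 14)² - 37285 = -1*(-9)² - 37285 = -1*81 - 37285 = -81 - 37285 = -37366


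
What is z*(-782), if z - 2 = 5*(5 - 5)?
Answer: -1564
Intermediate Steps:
z = 2 (z = 2 + 5*(5 - 5) = 2 + 5*0 = 2 + 0 = 2)
z*(-782) = 2*(-782) = -1564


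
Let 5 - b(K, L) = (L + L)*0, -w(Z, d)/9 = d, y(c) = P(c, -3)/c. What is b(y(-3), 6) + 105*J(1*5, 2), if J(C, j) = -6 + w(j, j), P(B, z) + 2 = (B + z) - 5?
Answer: -2515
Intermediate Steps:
P(B, z) = -7 + B + z (P(B, z) = -2 + ((B + z) - 5) = -2 + (-5 + B + z) = -7 + B + z)
y(c) = (-10 + c)/c (y(c) = (-7 + c - 3)/c = (-10 + c)/c)
w(Z, d) = -9*d
J(C, j) = -6 - 9*j
b(K, L) = 5 (b(K, L) = 5 - (L + L)*0 = 5 - 2*L*0 = 5 - 1*0 = 5 + 0 = 5)
b(y(-3), 6) + 105*J(1*5, 2) = 5 + 105*(-6 - 9*2) = 5 + 105*(-6 - 18) = 5 + 105*(-24) = 5 - 2520 = -2515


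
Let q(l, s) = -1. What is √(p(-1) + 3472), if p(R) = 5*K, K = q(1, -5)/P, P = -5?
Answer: √3473 ≈ 58.932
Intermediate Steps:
K = ⅕ (K = -1/(-5) = -1*(-⅕) = ⅕ ≈ 0.20000)
p(R) = 1 (p(R) = 5*(⅕) = 1)
√(p(-1) + 3472) = √(1 + 3472) = √3473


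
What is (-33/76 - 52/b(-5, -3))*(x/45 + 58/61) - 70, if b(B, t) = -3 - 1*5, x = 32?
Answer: -6250159/104310 ≈ -59.919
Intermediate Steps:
b(B, t) = -8 (b(B, t) = -3 - 5 = -8)
(-33/76 - 52/b(-5, -3))*(x/45 + 58/61) - 70 = (-33/76 - 52/(-8))*(32/45 + 58/61) - 70 = (-33*1/76 - 52*(-1/8))*(32*(1/45) + 58*(1/61)) - 70 = (-33/76 + 13/2)*(32/45 + 58/61) - 70 = (461/76)*(4562/2745) - 70 = 1051541/104310 - 70 = -6250159/104310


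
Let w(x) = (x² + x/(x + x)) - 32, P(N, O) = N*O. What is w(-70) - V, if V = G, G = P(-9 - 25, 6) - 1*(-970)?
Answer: 8205/2 ≈ 4102.5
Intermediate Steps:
w(x) = -63/2 + x² (w(x) = (x² + x/((2*x))) - 32 = (x² + (1/(2*x))*x) - 32 = (x² + ½) - 32 = (½ + x²) - 32 = -63/2 + x²)
G = 766 (G = (-9 - 25)*6 - 1*(-970) = -34*6 + 970 = -204 + 970 = 766)
V = 766
w(-70) - V = (-63/2 + (-70)²) - 1*766 = (-63/2 + 4900) - 766 = 9737/2 - 766 = 8205/2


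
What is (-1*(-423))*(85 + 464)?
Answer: 232227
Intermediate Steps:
(-1*(-423))*(85 + 464) = 423*549 = 232227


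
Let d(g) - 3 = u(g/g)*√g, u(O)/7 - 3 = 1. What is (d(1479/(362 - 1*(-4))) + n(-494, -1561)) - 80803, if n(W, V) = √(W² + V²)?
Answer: -80800 + √2680757 + 14*√60146/61 ≈ -79106.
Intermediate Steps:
u(O) = 28 (u(O) = 21 + 7*1 = 21 + 7 = 28)
n(W, V) = √(V² + W²)
d(g) = 3 + 28*√g
(d(1479/(362 - 1*(-4))) + n(-494, -1561)) - 80803 = ((3 + 28*√(1479/(362 - 1*(-4)))) + √((-1561)² + (-494)²)) - 80803 = ((3 + 28*√(1479/(362 + 4))) + √(2436721 + 244036)) - 80803 = ((3 + 28*√(1479/366)) + √2680757) - 80803 = ((3 + 28*√(1479*(1/366))) + √2680757) - 80803 = ((3 + 28*√(493/122)) + √2680757) - 80803 = ((3 + 28*(√60146/122)) + √2680757) - 80803 = ((3 + 14*√60146/61) + √2680757) - 80803 = (3 + √2680757 + 14*√60146/61) - 80803 = -80800 + √2680757 + 14*√60146/61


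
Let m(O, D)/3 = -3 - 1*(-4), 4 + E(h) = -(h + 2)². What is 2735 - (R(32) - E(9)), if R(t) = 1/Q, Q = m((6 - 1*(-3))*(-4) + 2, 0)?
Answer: 7829/3 ≈ 2609.7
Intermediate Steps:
E(h) = -4 - (2 + h)² (E(h) = -4 - (h + 2)² = -4 - (2 + h)²)
m(O, D) = 3 (m(O, D) = 3*(-3 - 1*(-4)) = 3*(-3 + 4) = 3*1 = 3)
Q = 3
R(t) = ⅓ (R(t) = 1/3 = ⅓)
2735 - (R(32) - E(9)) = 2735 - (⅓ - (-4 - (2 + 9)²)) = 2735 - (⅓ - (-4 - 1*11²)) = 2735 - (⅓ - (-4 - 1*121)) = 2735 - (⅓ - (-4 - 121)) = 2735 - (⅓ - 1*(-125)) = 2735 - (⅓ + 125) = 2735 - 1*376/3 = 2735 - 376/3 = 7829/3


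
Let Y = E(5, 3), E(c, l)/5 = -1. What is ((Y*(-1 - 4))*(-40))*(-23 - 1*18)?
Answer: 41000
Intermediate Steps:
E(c, l) = -5 (E(c, l) = 5*(-1) = -5)
Y = -5
((Y*(-1 - 4))*(-40))*(-23 - 1*18) = (-5*(-1 - 4)*(-40))*(-23 - 1*18) = (-5*(-5)*(-40))*(-23 - 18) = (25*(-40))*(-41) = -1000*(-41) = 41000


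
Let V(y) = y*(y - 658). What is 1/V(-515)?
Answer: 1/604095 ≈ 1.6554e-6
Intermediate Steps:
V(y) = y*(-658 + y)
1/V(-515) = 1/(-515*(-658 - 515)) = 1/(-515*(-1173)) = 1/604095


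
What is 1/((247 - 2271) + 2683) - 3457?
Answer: -2278162/659 ≈ -3457.0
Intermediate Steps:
1/((247 - 2271) + 2683) - 3457 = 1/(-2024 + 2683) - 3457 = 1/659 - 3457 = -2278162/659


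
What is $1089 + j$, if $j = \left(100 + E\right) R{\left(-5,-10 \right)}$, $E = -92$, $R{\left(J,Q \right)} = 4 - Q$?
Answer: $1201$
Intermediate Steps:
$j = 112$ ($j = \left(100 - 92\right) \left(4 - -10\right) = 8 \left(4 + 10\right) = 8 \cdot 14 = 112$)
$1089 + j = 1089 + 112 = 1201$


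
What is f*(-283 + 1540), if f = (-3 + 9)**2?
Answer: 45252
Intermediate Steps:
f = 36 (f = 6**2 = 36)
f*(-283 + 1540) = 36*(-283 + 1540) = 36*1257 = 45252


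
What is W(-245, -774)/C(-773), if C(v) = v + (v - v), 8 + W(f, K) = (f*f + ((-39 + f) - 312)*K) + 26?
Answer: -521347/773 ≈ -674.45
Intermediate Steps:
W(f, K) = 18 + f² + K*(-351 + f) (W(f, K) = -8 + ((f*f + ((-39 + f) - 312)*K) + 26) = -8 + ((f² + (-351 + f)*K) + 26) = -8 + ((f² + K*(-351 + f)) + 26) = -8 + (26 + f² + K*(-351 + f)) = 18 + f² + K*(-351 + f))
C(v) = v (C(v) = v + 0 = v)
W(-245, -774)/C(-773) = (18 + (-245)² - 351*(-774) - 774*(-245))/(-773) = (18 + 60025 + 271674 + 189630)*(-1/773) = 521347*(-1/773) = -521347/773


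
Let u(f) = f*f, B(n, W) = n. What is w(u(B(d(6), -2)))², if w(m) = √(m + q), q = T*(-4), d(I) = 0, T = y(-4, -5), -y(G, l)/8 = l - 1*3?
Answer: -256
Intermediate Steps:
y(G, l) = 24 - 8*l (y(G, l) = -8*(l - 1*3) = -8*(l - 3) = -8*(-3 + l) = 24 - 8*l)
T = 64 (T = 24 - 8*(-5) = 24 + 40 = 64)
q = -256 (q = 64*(-4) = -256)
u(f) = f²
w(m) = √(-256 + m) (w(m) = √(m - 256) = √(-256 + m))
w(u(B(d(6), -2)))² = (√(-256 + 0²))² = (√(-256 + 0))² = (√(-256))² = (16*I)² = -256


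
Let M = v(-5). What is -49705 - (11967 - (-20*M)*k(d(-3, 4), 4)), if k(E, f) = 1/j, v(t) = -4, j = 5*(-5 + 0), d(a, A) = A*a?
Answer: -308376/5 ≈ -61675.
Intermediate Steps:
j = -25 (j = 5*(-5) = -25)
M = -4
k(E, f) = -1/25 (k(E, f) = 1/(-25) = -1/25)
-49705 - (11967 - (-20*M)*k(d(-3, 4), 4)) = -49705 - (11967 - (-20*(-4))*(-1)/25) = -49705 - (11967 - 80*(-1)/25) = -49705 - (11967 - 1*(-16/5)) = -49705 - (11967 + 16/5) = -49705 - 1*59851/5 = -49705 - 59851/5 = -308376/5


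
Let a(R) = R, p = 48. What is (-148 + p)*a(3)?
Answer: -300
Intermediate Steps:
(-148 + p)*a(3) = (-148 + 48)*3 = -100*3 = -300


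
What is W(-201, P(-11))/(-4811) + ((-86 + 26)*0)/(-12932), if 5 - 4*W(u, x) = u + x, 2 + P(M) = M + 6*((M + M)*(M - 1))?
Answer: 1365/19244 ≈ 0.070931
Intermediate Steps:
P(M) = -2 + M + 12*M*(-1 + M) (P(M) = -2 + (M + 6*((M + M)*(M - 1))) = -2 + (M + 6*((2*M)*(-1 + M))) = -2 + (M + 6*(2*M*(-1 + M))) = -2 + (M + 12*M*(-1 + M)) = -2 + M + 12*M*(-1 + M))
W(u, x) = 5/4 - u/4 - x/4 (W(u, x) = 5/4 - (u + x)/4 = 5/4 + (-u/4 - x/4) = 5/4 - u/4 - x/4)
W(-201, P(-11))/(-4811) + ((-86 + 26)*0)/(-12932) = (5/4 - 1/4*(-201) - (-2 - 11*(-11) + 12*(-11)**2)/4)/(-4811) + ((-86 + 26)*0)/(-12932) = (5/4 + 201/4 - (-2 + 121 + 12*121)/4)*(-1/4811) - 60*0*(-1/12932) = (5/4 + 201/4 - (-2 + 121 + 1452)/4)*(-1/4811) + 0*(-1/12932) = (5/4 + 201/4 - 1/4*1571)*(-1/4811) + 0 = (5/4 + 201/4 - 1571/4)*(-1/4811) + 0 = -1365/4*(-1/4811) + 0 = 1365/19244 + 0 = 1365/19244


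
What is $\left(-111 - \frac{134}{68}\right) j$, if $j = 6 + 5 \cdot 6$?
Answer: $- \frac{69138}{17} \approx -4066.9$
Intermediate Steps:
$j = 36$ ($j = 6 + 30 = 36$)
$\left(-111 - \frac{134}{68}\right) j = \left(-111 - \frac{134}{68}\right) 36 = \left(-111 - \frac{67}{34}\right) 36 = \left(- \frac{3841}{34}\right) 36 = - \frac{69138}{17}$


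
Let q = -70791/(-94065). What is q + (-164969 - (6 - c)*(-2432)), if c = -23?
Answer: -2961173958/31355 ≈ -94440.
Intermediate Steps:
q = 23597/31355 (q = -70791*(-1/94065) = 23597/31355 ≈ 0.75257)
q + (-164969 - (6 - c)*(-2432)) = 23597/31355 + (-164969 - (6 - 1*(-23))*(-2432)) = 23597/31355 + (-164969 - (6 + 23)*(-2432)) = 23597/31355 + (-164969 - 29*(-2432)) = 23597/31355 + (-164969 - 1*(-70528)) = 23597/31355 + (-164969 + 70528) = 23597/31355 - 94441 = -2961173958/31355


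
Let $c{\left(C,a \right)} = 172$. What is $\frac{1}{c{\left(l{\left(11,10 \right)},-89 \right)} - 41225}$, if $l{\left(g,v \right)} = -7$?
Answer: $- \frac{1}{41053} \approx -2.4359 \cdot 10^{-5}$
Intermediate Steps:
$\frac{1}{c{\left(l{\left(11,10 \right)},-89 \right)} - 41225} = \frac{1}{172 - 41225} = \frac{1}{-41053} = - \frac{1}{41053}$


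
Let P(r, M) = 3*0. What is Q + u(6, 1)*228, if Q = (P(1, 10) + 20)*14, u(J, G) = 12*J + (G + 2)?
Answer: 17380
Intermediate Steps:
u(J, G) = 2 + G + 12*J (u(J, G) = 12*J + (2 + G) = 2 + G + 12*J)
P(r, M) = 0
Q = 280 (Q = (0 + 20)*14 = 20*14 = 280)
Q + u(6, 1)*228 = 280 + (2 + 1 + 12*6)*228 = 280 + (2 + 1 + 72)*228 = 280 + 75*228 = 280 + 17100 = 17380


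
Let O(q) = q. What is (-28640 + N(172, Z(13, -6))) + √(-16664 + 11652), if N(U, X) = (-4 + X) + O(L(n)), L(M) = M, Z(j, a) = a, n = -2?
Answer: -28652 + 2*I*√1253 ≈ -28652.0 + 70.796*I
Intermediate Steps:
N(U, X) = -6 + X (N(U, X) = (-4 + X) - 2 = -6 + X)
(-28640 + N(172, Z(13, -6))) + √(-16664 + 11652) = (-28640 + (-6 - 6)) + √(-16664 + 11652) = (-28640 - 12) + √(-5012) = -28652 + 2*I*√1253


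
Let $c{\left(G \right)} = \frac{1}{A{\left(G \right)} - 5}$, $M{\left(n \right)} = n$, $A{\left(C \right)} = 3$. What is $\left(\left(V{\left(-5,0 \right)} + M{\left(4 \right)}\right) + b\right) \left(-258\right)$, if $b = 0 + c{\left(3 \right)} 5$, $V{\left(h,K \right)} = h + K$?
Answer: $903$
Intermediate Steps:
$V{\left(h,K \right)} = K + h$
$c{\left(G \right)} = - \frac{1}{2}$ ($c{\left(G \right)} = \frac{1}{3 - 5} = \frac{1}{-2} = - \frac{1}{2}$)
$b = - \frac{5}{2}$ ($b = 0 - \frac{5}{2} = - \frac{5}{2} \approx -2.5$)
$\left(\left(V{\left(-5,0 \right)} + M{\left(4 \right)}\right) + b\right) \left(-258\right) = \left(\left(\left(0 - 5\right) + 4\right) - \frac{5}{2}\right) \left(-258\right) = \left(\left(-5 + 4\right) - \frac{5}{2}\right) \left(-258\right) = \left(-1 - \frac{5}{2}\right) \left(-258\right) = \left(- \frac{7}{2}\right) \left(-258\right) = 903$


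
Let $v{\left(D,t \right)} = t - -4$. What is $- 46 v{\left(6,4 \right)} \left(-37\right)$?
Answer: $13616$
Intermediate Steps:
$v{\left(D,t \right)} = 4 + t$ ($v{\left(D,t \right)} = t + 4 = 4 + t$)
$- 46 v{\left(6,4 \right)} \left(-37\right) = - 46 \left(4 + 4\right) \left(-37\right) = \left(-46\right) 8 \left(-37\right) = \left(-368\right) \left(-37\right) = 13616$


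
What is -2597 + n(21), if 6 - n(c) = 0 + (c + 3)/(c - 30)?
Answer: -7765/3 ≈ -2588.3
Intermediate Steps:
n(c) = 6 - (3 + c)/(-30 + c) (n(c) = 6 - (0 + (c + 3)/(c - 30)) = 6 - (0 + (3 + c)/(-30 + c)) = 6 - (3 + c)/(-30 + c))
-2597 + n(21) = -2597 + (-183 + 5*21)/(-30 + 21) = -2597 + (-183 + 105)/(-9) = -2597 - ⅑*(-78) = -2597 + 26/3 = -7765/3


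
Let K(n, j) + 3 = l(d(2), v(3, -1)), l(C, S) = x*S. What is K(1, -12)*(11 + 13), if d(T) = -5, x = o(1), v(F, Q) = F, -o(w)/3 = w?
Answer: -288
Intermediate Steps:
o(w) = -3*w
x = -3 (x = -3*1 = -3)
l(C, S) = -3*S
K(n, j) = -12 (K(n, j) = -3 - 3*3 = -3 - 9 = -12)
K(1, -12)*(11 + 13) = -12*(11 + 13) = -12*24 = -288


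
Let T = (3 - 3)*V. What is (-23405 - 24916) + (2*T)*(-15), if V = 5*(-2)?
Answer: -48321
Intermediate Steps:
V = -10
T = 0 (T = (3 - 3)*(-10) = 0*(-10) = 0)
(-23405 - 24916) + (2*T)*(-15) = (-23405 - 24916) + (2*0)*(-15) = -48321 + 0*(-15) = -48321 + 0 = -48321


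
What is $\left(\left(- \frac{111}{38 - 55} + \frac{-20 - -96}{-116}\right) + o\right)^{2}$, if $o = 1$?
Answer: $\frac{11485321}{243049} \approx 47.255$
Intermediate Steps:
$\left(\left(- \frac{111}{38 - 55} + \frac{-20 - -96}{-116}\right) + o\right)^{2} = \left(\left(- \frac{111}{38 - 55} + \frac{-20 - -96}{-116}\right) + 1\right)^{2} = \left(\left(- \frac{111}{38 - 55} + \left(-20 + 96\right) \left(- \frac{1}{116}\right)\right) + 1\right)^{2} = \left(\left(- \frac{111}{-17} + 76 \left(- \frac{1}{116}\right)\right) + 1\right)^{2} = \left(\left(\left(-111\right) \left(- \frac{1}{17}\right) - \frac{19}{29}\right) + 1\right)^{2} = \left(\left(\frac{111}{17} - \frac{19}{29}\right) + 1\right)^{2} = \left(\frac{2896}{493} + 1\right)^{2} = \left(\frac{3389}{493}\right)^{2} = \frac{11485321}{243049}$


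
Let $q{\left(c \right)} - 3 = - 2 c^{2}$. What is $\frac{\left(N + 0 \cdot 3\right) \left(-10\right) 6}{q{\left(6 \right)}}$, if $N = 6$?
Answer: $\frac{120}{23} \approx 5.2174$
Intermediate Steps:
$q{\left(c \right)} = 3 - 2 c^{2}$
$\frac{\left(N + 0 \cdot 3\right) \left(-10\right) 6}{q{\left(6 \right)}} = \frac{\left(6 + 0 \cdot 3\right) \left(-10\right) 6}{3 - 2 \cdot 6^{2}} = \frac{\left(6 + 0\right) \left(-10\right) 6}{3 - 72} = \frac{6 \left(-10\right) 6}{3 - 72} = \frac{\left(-60\right) 6}{-69} = \left(-360\right) \left(- \frac{1}{69}\right) = \frac{120}{23}$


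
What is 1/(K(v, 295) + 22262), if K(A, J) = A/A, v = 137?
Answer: 1/22263 ≈ 4.4918e-5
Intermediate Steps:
K(A, J) = 1
1/(K(v, 295) + 22262) = 1/(1 + 22262) = 1/22263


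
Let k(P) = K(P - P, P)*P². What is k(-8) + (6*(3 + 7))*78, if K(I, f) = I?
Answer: 4680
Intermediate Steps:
k(P) = 0 (k(P) = (P - P)*P² = 0*P² = 0)
k(-8) + (6*(3 + 7))*78 = 0 + (6*(3 + 7))*78 = 0 + (6*10)*78 = 0 + 60*78 = 0 + 4680 = 4680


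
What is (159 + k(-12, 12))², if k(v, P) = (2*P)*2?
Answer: 42849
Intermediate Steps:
k(v, P) = 4*P
(159 + k(-12, 12))² = (159 + 4*12)² = (159 + 48)² = 207² = 42849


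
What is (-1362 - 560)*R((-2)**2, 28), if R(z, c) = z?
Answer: -7688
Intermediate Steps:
(-1362 - 560)*R((-2)**2, 28) = (-1362 - 560)*(-2)**2 = -1922*4 = -7688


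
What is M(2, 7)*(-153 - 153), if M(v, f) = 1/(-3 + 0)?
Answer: 102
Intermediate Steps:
M(v, f) = -1/3 (M(v, f) = 1/(-3) = -1/3)
M(2, 7)*(-153 - 153) = -(-153 - 153)/3 = -1/3*(-306) = 102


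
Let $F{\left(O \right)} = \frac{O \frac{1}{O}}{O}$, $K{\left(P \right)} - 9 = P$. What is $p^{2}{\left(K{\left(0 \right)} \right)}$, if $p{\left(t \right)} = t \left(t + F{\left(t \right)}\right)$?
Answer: $6724$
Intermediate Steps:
$K{\left(P \right)} = 9 + P$
$F{\left(O \right)} = \frac{1}{O}$ ($F{\left(O \right)} = 1 \frac{1}{O} = \frac{1}{O}$)
$p{\left(t \right)} = t \left(t + \frac{1}{t}\right)$
$p^{2}{\left(K{\left(0 \right)} \right)} = \left(1 + \left(9 + 0\right)^{2}\right)^{2} = \left(1 + 9^{2}\right)^{2} = \left(1 + 81\right)^{2} = 82^{2} = 6724$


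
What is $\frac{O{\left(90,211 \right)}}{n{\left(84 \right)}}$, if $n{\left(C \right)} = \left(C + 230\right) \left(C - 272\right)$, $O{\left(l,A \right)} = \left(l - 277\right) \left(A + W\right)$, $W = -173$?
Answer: $\frac{3553}{29516} \approx 0.12038$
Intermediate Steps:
$O{\left(l,A \right)} = \left(-277 + l\right) \left(-173 + A\right)$ ($O{\left(l,A \right)} = \left(l - 277\right) \left(A - 173\right) = \left(-277 + l\right) \left(-173 + A\right)$)
$n{\left(C \right)} = \left(-272 + C\right) \left(230 + C\right)$ ($n{\left(C \right)} = \left(230 + C\right) \left(-272 + C\right) = \left(-272 + C\right) \left(230 + C\right)$)
$\frac{O{\left(90,211 \right)}}{n{\left(84 \right)}} = \frac{47921 - 58447 - 15570 + 211 \cdot 90}{-62560 + 84^{2} - 3528} = \frac{47921 - 58447 - 15570 + 18990}{-62560 + 7056 - 3528} = - \frac{7106}{-59032} = \left(-7106\right) \left(- \frac{1}{59032}\right) = \frac{3553}{29516}$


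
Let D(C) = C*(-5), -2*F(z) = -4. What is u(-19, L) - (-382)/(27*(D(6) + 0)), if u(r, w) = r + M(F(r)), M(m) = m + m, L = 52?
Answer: -6266/405 ≈ -15.472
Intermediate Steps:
F(z) = 2 (F(z) = -½*(-4) = 2)
M(m) = 2*m
D(C) = -5*C
u(r, w) = 4 + r (u(r, w) = r + 2*2 = r + 4 = 4 + r)
u(-19, L) - (-382)/(27*(D(6) + 0)) = (4 - 19) - (-382)/(27*(-5*6 + 0)) = -15 - (-382)/(27*(-30 + 0)) = -15 - (-382)/(27*(-30)) = -15 - (-382)/(-810) = -15 - (-382)*(-1)/810 = -15 - 1*191/405 = -15 - 191/405 = -6266/405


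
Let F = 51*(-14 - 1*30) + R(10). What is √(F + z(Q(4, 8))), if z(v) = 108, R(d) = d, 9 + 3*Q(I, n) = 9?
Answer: I*√2126 ≈ 46.109*I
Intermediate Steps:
Q(I, n) = 0 (Q(I, n) = -3 + (⅓)*9 = -3 + 3 = 0)
F = -2234 (F = 51*(-14 - 1*30) + 10 = 51*(-14 - 30) + 10 = 51*(-44) + 10 = -2244 + 10 = -2234)
√(F + z(Q(4, 8))) = √(-2234 + 108) = √(-2126) = I*√2126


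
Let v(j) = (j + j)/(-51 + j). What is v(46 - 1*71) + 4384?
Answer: 166617/38 ≈ 4384.7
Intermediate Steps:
v(j) = 2*j/(-51 + j) (v(j) = (2*j)/(-51 + j) = 2*j/(-51 + j))
v(46 - 1*71) + 4384 = 2*(46 - 1*71)/(-51 + (46 - 1*71)) + 4384 = 2*(46 - 71)/(-51 + (46 - 71)) + 4384 = 2*(-25)/(-51 - 25) + 4384 = 2*(-25)/(-76) + 4384 = 2*(-25)*(-1/76) + 4384 = 25/38 + 4384 = 166617/38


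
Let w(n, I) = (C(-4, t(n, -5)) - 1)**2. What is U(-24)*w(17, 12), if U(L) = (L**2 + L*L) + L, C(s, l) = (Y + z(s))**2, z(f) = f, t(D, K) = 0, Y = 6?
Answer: 10152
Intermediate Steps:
C(s, l) = (6 + s)**2
U(L) = L + 2*L**2 (U(L) = (L**2 + L**2) + L = 2*L**2 + L = L + 2*L**2)
w(n, I) = 9 (w(n, I) = ((6 - 4)**2 - 1)**2 = (2**2 - 1)**2 = (4 - 1)**2 = 3**2 = 9)
U(-24)*w(17, 12) = -24*(1 + 2*(-24))*9 = -24*(1 - 48)*9 = -24*(-47)*9 = 1128*9 = 10152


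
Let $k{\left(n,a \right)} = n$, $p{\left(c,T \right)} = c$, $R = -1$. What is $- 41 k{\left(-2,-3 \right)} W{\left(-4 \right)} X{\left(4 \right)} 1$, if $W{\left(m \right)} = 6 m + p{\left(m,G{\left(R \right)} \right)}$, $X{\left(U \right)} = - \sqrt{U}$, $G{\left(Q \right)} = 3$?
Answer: $4592$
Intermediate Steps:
$W{\left(m \right)} = 7 m$ ($W{\left(m \right)} = 6 m + m = 7 m$)
$- 41 k{\left(-2,-3 \right)} W{\left(-4 \right)} X{\left(4 \right)} 1 = \left(-41\right) \left(-2\right) 7 \left(-4\right) \left(- \sqrt{4}\right) 1 = 82 - 28 \left(\left(-1\right) 2\right) 1 = 82 \left(-28\right) \left(-2\right) 1 = 82 \cdot 56 \cdot 1 = 82 \cdot 56 = 4592$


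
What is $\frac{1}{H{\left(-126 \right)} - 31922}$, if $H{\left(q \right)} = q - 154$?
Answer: $- \frac{1}{32202} \approx -3.1054 \cdot 10^{-5}$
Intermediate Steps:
$H{\left(q \right)} = -154 + q$ ($H{\left(q \right)} = q - 154 = -154 + q$)
$\frac{1}{H{\left(-126 \right)} - 31922} = \frac{1}{\left(-154 - 126\right) - 31922} = \frac{1}{-280 - 31922} = \frac{1}{-32202} = - \frac{1}{32202}$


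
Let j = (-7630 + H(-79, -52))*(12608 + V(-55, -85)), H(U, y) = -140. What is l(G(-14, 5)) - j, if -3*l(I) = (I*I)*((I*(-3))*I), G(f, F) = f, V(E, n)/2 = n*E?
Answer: 170652076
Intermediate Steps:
V(E, n) = 2*E*n (V(E, n) = 2*(n*E) = 2*(E*n) = 2*E*n)
l(I) = I⁴ (l(I) = -I*I*(I*(-3))*I/3 = -I²*(-3*I)*I/3 = -I²*(-3*I²)/3 = -(-1)*I⁴ = I⁴)
j = -170613660 (j = (-7630 - 140)*(12608 + 2*(-55)*(-85)) = -7770*(12608 + 9350) = -7770*21958 = -170613660)
l(G(-14, 5)) - j = (-14)⁴ - 1*(-170613660) = 38416 + 170613660 = 170652076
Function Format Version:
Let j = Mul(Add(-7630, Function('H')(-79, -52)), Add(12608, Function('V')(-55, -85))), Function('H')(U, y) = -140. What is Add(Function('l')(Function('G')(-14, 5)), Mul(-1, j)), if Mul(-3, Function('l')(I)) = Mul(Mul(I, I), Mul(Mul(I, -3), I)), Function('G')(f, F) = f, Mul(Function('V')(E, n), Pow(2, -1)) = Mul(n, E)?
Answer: 170652076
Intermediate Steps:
Function('V')(E, n) = Mul(2, E, n) (Function('V')(E, n) = Mul(2, Mul(n, E)) = Mul(2, Mul(E, n)) = Mul(2, E, n))
Function('l')(I) = Pow(I, 4) (Function('l')(I) = Mul(Rational(-1, 3), Mul(Mul(I, I), Mul(Mul(I, -3), I))) = Mul(Rational(-1, 3), Mul(Pow(I, 2), Mul(Mul(-3, I), I))) = Mul(Rational(-1, 3), Mul(Pow(I, 2), Mul(-3, Pow(I, 2)))) = Mul(Rational(-1, 3), Mul(-3, Pow(I, 4))) = Pow(I, 4))
j = -170613660 (j = Mul(Add(-7630, -140), Add(12608, Mul(2, -55, -85))) = Mul(-7770, Add(12608, 9350)) = Mul(-7770, 21958) = -170613660)
Add(Function('l')(Function('G')(-14, 5)), Mul(-1, j)) = Add(Pow(-14, 4), Mul(-1, -170613660)) = Add(38416, 170613660) = 170652076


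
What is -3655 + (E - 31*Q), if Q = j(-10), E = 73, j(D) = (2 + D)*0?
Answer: -3582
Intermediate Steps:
j(D) = 0
Q = 0
-3655 + (E - 31*Q) = -3655 + (73 - 31*0) = -3655 + (73 + 0) = -3655 + 73 = -3582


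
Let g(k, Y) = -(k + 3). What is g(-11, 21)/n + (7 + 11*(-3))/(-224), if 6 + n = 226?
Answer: 939/6160 ≈ 0.15244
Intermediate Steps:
n = 220 (n = -6 + 226 = 220)
g(k, Y) = -3 - k (g(k, Y) = -(3 + k) = -3 - k)
g(-11, 21)/n + (7 + 11*(-3))/(-224) = (-3 - 1*(-11))/220 + (7 + 11*(-3))/(-224) = (-3 + 11)*(1/220) + (7 - 33)*(-1/224) = 8*(1/220) - 26*(-1/224) = 2/55 + 13/112 = 939/6160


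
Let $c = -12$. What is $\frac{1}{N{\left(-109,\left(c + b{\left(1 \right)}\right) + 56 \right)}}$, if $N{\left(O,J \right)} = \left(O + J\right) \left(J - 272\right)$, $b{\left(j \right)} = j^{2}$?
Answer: $\frac{1}{14528} \approx 6.8833 \cdot 10^{-5}$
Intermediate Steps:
$N{\left(O,J \right)} = \left(-272 + J\right) \left(J + O\right)$ ($N{\left(O,J \right)} = \left(J + O\right) \left(-272 + J\right) = \left(-272 + J\right) \left(J + O\right)$)
$\frac{1}{N{\left(-109,\left(c + b{\left(1 \right)}\right) + 56 \right)}} = \frac{1}{\left(\left(-12 + 1^{2}\right) + 56\right)^{2} - 272 \left(\left(-12 + 1^{2}\right) + 56\right) - -29648 + \left(\left(-12 + 1^{2}\right) + 56\right) \left(-109\right)} = \frac{1}{\left(\left(-12 + 1\right) + 56\right)^{2} - 272 \left(\left(-12 + 1\right) + 56\right) + 29648 + \left(\left(-12 + 1\right) + 56\right) \left(-109\right)} = \frac{1}{\left(-11 + 56\right)^{2} - 272 \left(-11 + 56\right) + 29648 + \left(-11 + 56\right) \left(-109\right)} = \frac{1}{45^{2} - 12240 + 29648 + 45 \left(-109\right)} = \frac{1}{2025 - 12240 + 29648 - 4905} = \frac{1}{14528}$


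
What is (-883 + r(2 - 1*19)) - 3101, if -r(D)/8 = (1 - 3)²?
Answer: -4016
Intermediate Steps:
r(D) = -32 (r(D) = -8*(1 - 3)² = -8*(-2)² = -8*4 = -32)
(-883 + r(2 - 1*19)) - 3101 = (-883 - 32) - 3101 = -915 - 3101 = -4016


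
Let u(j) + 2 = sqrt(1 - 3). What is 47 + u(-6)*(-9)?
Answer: 65 - 9*I*sqrt(2) ≈ 65.0 - 12.728*I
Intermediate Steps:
u(j) = -2 + I*sqrt(2) (u(j) = -2 + sqrt(1 - 3) = -2 + sqrt(-2) = -2 + I*sqrt(2))
47 + u(-6)*(-9) = 47 + (-2 + I*sqrt(2))*(-9) = 47 + (18 - 9*I*sqrt(2)) = 65 - 9*I*sqrt(2)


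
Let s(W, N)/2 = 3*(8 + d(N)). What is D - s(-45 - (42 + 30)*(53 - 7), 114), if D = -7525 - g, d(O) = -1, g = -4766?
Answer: -2801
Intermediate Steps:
s(W, N) = 42 (s(W, N) = 2*(3*(8 - 1)) = 2*(3*7) = 2*21 = 42)
D = -2759 (D = -7525 - 1*(-4766) = -7525 + 4766 = -2759)
D - s(-45 - (42 + 30)*(53 - 7), 114) = -2759 - 1*42 = -2759 - 42 = -2801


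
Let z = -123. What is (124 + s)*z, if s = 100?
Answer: -27552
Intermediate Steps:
(124 + s)*z = (124 + 100)*(-123) = 224*(-123) = -27552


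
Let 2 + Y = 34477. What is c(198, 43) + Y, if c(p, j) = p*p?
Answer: 73679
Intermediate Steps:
Y = 34475 (Y = -2 + 34477 = 34475)
c(p, j) = p²
c(198, 43) + Y = 198² + 34475 = 39204 + 34475 = 73679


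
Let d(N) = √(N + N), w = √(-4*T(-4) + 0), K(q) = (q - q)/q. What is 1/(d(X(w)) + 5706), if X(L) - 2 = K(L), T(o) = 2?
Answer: 1/5708 ≈ 0.00017519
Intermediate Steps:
K(q) = 0 (K(q) = 0/q = 0)
w = 2*I*√2 (w = √(-4*2 + 0) = √(-8 + 0) = √(-8) = 2*I*√2 ≈ 2.8284*I)
X(L) = 2 (X(L) = 2 + 0 = 2)
d(N) = √2*√N (d(N) = √(2*N) = √2*√N)
1/(d(X(w)) + 5706) = 1/(√2*√2 + 5706) = 1/(2 + 5706) = 1/5708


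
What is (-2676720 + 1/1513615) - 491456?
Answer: -4795398716239/1513615 ≈ -3.1682e+6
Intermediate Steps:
(-2676720 + 1/1513615) - 491456 = -4051523542799/1513615 - 491456 = -4795398716239/1513615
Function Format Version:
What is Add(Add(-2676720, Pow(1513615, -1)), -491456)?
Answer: Rational(-4795398716239, 1513615) ≈ -3.1682e+6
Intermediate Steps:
Add(Add(-2676720, Pow(1513615, -1)), -491456) = Add(Add(-2676720, Rational(1, 1513615)), -491456) = Add(Rational(-4051523542799, 1513615), -491456) = Rational(-4795398716239, 1513615)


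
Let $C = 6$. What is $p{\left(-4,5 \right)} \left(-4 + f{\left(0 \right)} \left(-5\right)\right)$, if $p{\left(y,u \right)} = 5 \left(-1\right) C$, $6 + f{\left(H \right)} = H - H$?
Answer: $-780$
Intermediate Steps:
$f{\left(H \right)} = -6$ ($f{\left(H \right)} = -6 + \left(H - H\right) = -6 + 0 = -6$)
$p{\left(y,u \right)} = -30$ ($p{\left(y,u \right)} = 5 \left(-1\right) 6 = \left(-5\right) 6 = -30$)
$p{\left(-4,5 \right)} \left(-4 + f{\left(0 \right)} \left(-5\right)\right) = - 30 \left(-4 - -30\right) = - 30 \left(-4 + 30\right) = \left(-30\right) 26 = -780$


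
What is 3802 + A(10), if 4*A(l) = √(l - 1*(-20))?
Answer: 3802 + √30/4 ≈ 3803.4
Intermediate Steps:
A(l) = √(20 + l)/4 (A(l) = √(l - 1*(-20))/4 = √(l + 20)/4 = √(20 + l)/4)
3802 + A(10) = 3802 + √(20 + 10)/4 = 3802 + √30/4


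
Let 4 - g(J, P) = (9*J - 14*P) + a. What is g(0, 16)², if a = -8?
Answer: 55696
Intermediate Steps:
g(J, P) = 12 - 9*J + 14*P (g(J, P) = 4 - ((9*J - 14*P) - 8) = 4 - ((-14*P + 9*J) - 8) = 4 - (-8 - 14*P + 9*J) = 4 + (8 - 9*J + 14*P) = 12 - 9*J + 14*P)
g(0, 16)² = (12 - 9*0 + 14*16)² = (12 + 0 + 224)² = 236² = 55696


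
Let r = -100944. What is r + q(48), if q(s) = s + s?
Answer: -100848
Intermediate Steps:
q(s) = 2*s
r + q(48) = -100944 + 2*48 = -100944 + 96 = -100848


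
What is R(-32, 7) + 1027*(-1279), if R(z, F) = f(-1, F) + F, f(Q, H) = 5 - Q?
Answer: -1313520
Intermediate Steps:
R(z, F) = 6 + F (R(z, F) = (5 - 1*(-1)) + F = (5 + 1) + F = 6 + F)
R(-32, 7) + 1027*(-1279) = (6 + 7) + 1027*(-1279) = 13 - 1313533 = -1313520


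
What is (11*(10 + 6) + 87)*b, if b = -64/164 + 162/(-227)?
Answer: -2702062/9307 ≈ -290.33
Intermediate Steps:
b = -10274/9307 (b = -64*1/164 + 162*(-1/227) = -16/41 - 162/227 = -10274/9307 ≈ -1.1039)
(11*(10 + 6) + 87)*b = (11*(10 + 6) + 87)*(-10274/9307) = (11*16 + 87)*(-10274/9307) = (176 + 87)*(-10274/9307) = 263*(-10274/9307) = -2702062/9307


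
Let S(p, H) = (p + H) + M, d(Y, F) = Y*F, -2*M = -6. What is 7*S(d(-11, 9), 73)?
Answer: -161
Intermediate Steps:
M = 3 (M = -1/2*(-6) = 3)
d(Y, F) = F*Y
S(p, H) = 3 + H + p (S(p, H) = (p + H) + 3 = (H + p) + 3 = 3 + H + p)
7*S(d(-11, 9), 73) = 7*(3 + 73 + 9*(-11)) = 7*(3 + 73 - 99) = 7*(-23) = -161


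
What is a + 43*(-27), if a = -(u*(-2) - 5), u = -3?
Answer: -1162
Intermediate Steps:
a = -1 (a = -(-3*(-2) - 5) = -(6 - 5) = -1*1 = -1)
a + 43*(-27) = -1 + 43*(-27) = -1 - 1161 = -1162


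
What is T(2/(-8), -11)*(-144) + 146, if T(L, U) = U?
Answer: 1730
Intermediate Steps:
T(2/(-8), -11)*(-144) + 146 = -11*(-144) + 146 = 1584 + 146 = 1730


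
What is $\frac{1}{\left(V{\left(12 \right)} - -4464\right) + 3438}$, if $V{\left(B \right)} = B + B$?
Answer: $\frac{1}{7926} \approx 0.00012617$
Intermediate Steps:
$V{\left(B \right)} = 2 B$
$\frac{1}{\left(V{\left(12 \right)} - -4464\right) + 3438} = \frac{1}{\left(2 \cdot 12 - -4464\right) + 3438} = \frac{1}{\left(24 + 4464\right) + 3438} = \frac{1}{4488 + 3438} = \frac{1}{7926}$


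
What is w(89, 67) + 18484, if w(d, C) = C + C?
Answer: 18618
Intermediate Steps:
w(d, C) = 2*C
w(89, 67) + 18484 = 2*67 + 18484 = 134 + 18484 = 18618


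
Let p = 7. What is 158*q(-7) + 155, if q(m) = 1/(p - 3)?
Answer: 389/2 ≈ 194.50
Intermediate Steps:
q(m) = ¼ (q(m) = 1/(7 - 3) = 1/4 = ¼)
158*q(-7) + 155 = 158*(¼) + 155 = 79/2 + 155 = 389/2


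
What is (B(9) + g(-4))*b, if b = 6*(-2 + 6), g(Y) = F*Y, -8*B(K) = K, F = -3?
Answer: 261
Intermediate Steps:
B(K) = -K/8
g(Y) = -3*Y
b = 24 (b = 6*4 = 24)
(B(9) + g(-4))*b = (-⅛*9 - 3*(-4))*24 = (-9/8 + 12)*24 = (87/8)*24 = 261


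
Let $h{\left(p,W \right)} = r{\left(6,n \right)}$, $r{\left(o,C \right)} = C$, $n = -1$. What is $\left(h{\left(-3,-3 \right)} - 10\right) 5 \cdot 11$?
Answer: $-605$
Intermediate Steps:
$h{\left(p,W \right)} = -1$
$\left(h{\left(-3,-3 \right)} - 10\right) 5 \cdot 11 = \left(-1 - 10\right) 5 \cdot 11 = \left(-11\right) 5 \cdot 11 = \left(-55\right) 11 = -605$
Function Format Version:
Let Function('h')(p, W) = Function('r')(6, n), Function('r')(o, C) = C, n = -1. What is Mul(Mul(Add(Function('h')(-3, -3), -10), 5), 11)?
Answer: -605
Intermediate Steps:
Function('h')(p, W) = -1
Mul(Mul(Add(Function('h')(-3, -3), -10), 5), 11) = Mul(Mul(Add(-1, -10), 5), 11) = Mul(Mul(-11, 5), 11) = Mul(-55, 11) = -605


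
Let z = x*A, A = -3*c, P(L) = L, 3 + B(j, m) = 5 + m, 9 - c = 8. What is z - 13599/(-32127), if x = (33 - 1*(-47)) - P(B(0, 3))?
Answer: -2404992/10709 ≈ -224.58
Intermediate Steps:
c = 1 (c = 9 - 1*8 = 9 - 8 = 1)
B(j, m) = 2 + m (B(j, m) = -3 + (5 + m) = 2 + m)
x = 75 (x = (33 - 1*(-47)) - (2 + 3) = (33 + 47) - 1*5 = 80 - 5 = 75)
A = -3 (A = -3*1 = -3)
z = -225 (z = 75*(-3) = -225)
z - 13599/(-32127) = -225 - 13599/(-32127) = -225 - 13599*(-1)/32127 = -225 - 1*(-4533/10709) = -225 + 4533/10709 = -2404992/10709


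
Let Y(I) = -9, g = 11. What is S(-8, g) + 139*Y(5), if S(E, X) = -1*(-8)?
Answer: -1243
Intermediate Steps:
S(E, X) = 8
S(-8, g) + 139*Y(5) = 8 + 139*(-9) = 8 - 1251 = -1243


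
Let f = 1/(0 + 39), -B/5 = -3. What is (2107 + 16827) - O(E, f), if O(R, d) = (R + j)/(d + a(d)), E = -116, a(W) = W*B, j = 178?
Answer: 150263/8 ≈ 18783.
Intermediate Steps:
B = 15 (B = -5*(-3) = 15)
f = 1/39 ≈ 0.025641
a(W) = 15*W (a(W) = W*15 = 15*W)
O(R, d) = (178 + R)/(16*d) (O(R, d) = (R + 178)/(d + 15*d) = (178 + R)/((16*d)) = (178 + R)*(1/(16*d)) = (178 + R)/(16*d))
(2107 + 16827) - O(E, f) = (2107 + 16827) - (178 - 116)/(16*1/39) = 18934 - 39*62/16 = 18934 - 1*1209/8 = 18934 - 1209/8 = 150263/8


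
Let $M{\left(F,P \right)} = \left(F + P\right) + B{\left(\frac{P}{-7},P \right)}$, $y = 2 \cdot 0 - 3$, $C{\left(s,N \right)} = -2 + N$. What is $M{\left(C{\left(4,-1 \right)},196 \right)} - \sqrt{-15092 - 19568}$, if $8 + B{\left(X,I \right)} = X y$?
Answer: $269 - 2 i \sqrt{8665} \approx 269.0 - 186.17 i$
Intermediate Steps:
$y = -3$ ($y = 0 - 3 = -3$)
$B{\left(X,I \right)} = -8 - 3 X$ ($B{\left(X,I \right)} = -8 + X \left(-3\right) = -8 - 3 X$)
$M{\left(F,P \right)} = -8 + F + \frac{10 P}{7}$ ($M{\left(F,P \right)} = \left(F + P\right) - \left(8 + 3 \frac{P}{-7}\right) = \left(F + P\right) - \left(8 + 3 P \left(- \frac{1}{7}\right)\right) = \left(F + P\right) - \left(8 + 3 \left(- \frac{P}{7}\right)\right) = \left(F + P\right) + \left(-8 + \frac{3 P}{7}\right) = -8 + F + \frac{10 P}{7}$)
$M{\left(C{\left(4,-1 \right)},196 \right)} - \sqrt{-15092 - 19568} = \left(-8 - 3 + \frac{10}{7} \cdot 196\right) - \sqrt{-15092 - 19568} = \left(-8 - 3 + 280\right) - \sqrt{-34660} = 269 - 2 i \sqrt{8665}$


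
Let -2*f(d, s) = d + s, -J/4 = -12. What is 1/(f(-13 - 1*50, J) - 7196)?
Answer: -2/14377 ≈ -0.00013911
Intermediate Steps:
J = 48 (J = -4*(-12) = 48)
f(d, s) = -d/2 - s/2 (f(d, s) = -(d + s)/2 = -d/2 - s/2)
1/(f(-13 - 1*50, J) - 7196) = 1/((-(-13 - 1*50)/2 - 1/2*48) - 7196) = 1/((-(-13 - 50)/2 - 24) - 7196) = 1/((-1/2*(-63) - 24) - 7196) = 1/((63/2 - 24) - 7196) = 1/(15/2 - 7196) = 1/(-14377/2) = -2/14377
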